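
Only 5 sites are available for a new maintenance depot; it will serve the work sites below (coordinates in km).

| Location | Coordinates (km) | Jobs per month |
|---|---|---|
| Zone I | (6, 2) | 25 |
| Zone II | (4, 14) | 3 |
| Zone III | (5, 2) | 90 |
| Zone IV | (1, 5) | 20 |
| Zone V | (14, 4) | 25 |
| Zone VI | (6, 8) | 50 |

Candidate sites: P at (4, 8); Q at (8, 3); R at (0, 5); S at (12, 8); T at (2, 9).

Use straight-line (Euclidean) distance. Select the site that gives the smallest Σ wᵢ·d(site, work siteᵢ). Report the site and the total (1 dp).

Total weighted distance at each candidate:
  P (4, 8): total = 1177.7
  Q (8, 3): total = 942.6
  R (0, 5): total = 1428.3
  S (12, 8): total = 1711.7
  T (2, 9): total = 1516.7
Minimum is at Q with total 942.6 km.

Q, total 942.6 km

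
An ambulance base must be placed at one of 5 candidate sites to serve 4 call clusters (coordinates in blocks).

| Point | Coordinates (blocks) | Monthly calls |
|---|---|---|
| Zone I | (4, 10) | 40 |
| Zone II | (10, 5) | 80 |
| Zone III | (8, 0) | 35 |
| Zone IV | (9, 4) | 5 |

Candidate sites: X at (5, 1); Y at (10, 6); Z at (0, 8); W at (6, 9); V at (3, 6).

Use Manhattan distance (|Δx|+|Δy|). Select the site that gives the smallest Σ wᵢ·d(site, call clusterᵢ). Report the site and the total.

Total weighted distance at each candidate:
  X (5, 1): total = 1295
  Y (10, 6): total = 775
  Z (0, 8): total = 1905
  W (6, 9): total = 1185
  V (3, 6): total = 1265
Minimum is at Y with total 775 blocks.

Y, total 775 blocks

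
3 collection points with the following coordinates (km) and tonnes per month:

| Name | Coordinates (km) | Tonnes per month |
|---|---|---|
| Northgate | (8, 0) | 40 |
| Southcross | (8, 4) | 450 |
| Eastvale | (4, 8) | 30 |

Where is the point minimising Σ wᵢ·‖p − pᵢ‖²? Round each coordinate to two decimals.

The minimiser of Σwᵢ‖p−pᵢ‖² is the weighted centroid p* = (Σwᵢpᵢ)/(Σwᵢ).
Σwᵢ = 520.
Σwᵢxᵢ = 40·8 + 450·8 + 30·4 = 4040.
Σwᵢyᵢ = 40·0 + 450·4 + 30·8 = 2040.
x* = 4040/520 = 7.77, y* = 2040/520 = 3.92.

(7.77, 3.92)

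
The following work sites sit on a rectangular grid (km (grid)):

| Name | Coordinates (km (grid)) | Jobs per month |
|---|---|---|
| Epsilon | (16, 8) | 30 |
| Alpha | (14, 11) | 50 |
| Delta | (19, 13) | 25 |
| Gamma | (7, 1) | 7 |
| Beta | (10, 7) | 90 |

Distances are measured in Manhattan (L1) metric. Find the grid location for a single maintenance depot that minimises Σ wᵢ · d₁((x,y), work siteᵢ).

(14, 8)

Manhattan distance separates: Σwᵢ(|x−xᵢ|+|y−yᵢ|) = Σwᵢ|x−xᵢ| + Σwᵢ|y−yᵢ|, so x and y are optimised independently as 1-D weighted medians.
Total weight W = 202; half = 101.
x-coordinate, sorted with cumulative weight:
  x=7 (Gamma, w=7) cum 7
  x=10 (Beta, w=90) cum 97
  x=14 (Alpha, w=50) cum 147  ← median
  x=16 (Epsilon, w=30) cum 177
  x=19 (Delta, w=25) cum 202
⇒ x* = 14
y-coordinate, sorted with cumulative weight:
  y=1 (Gamma, w=7) cum 7
  y=7 (Beta, w=90) cum 97
  y=8 (Epsilon, w=30) cum 127  ← median
  y=11 (Alpha, w=50) cum 177
  y=13 (Delta, w=25) cum 202
⇒ y* = 8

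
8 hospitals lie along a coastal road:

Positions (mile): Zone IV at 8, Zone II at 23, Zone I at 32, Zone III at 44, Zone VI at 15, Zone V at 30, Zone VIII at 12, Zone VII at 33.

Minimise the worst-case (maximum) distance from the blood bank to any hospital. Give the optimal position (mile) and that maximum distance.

location 26, max distance 18

The 1-center on a line is the midpoint of the two extreme points: leftmost at 8, rightmost at 44.
Optimal location = (8 + 44)/2 = 26; maximum distance = (44 − 8)/2 = 18.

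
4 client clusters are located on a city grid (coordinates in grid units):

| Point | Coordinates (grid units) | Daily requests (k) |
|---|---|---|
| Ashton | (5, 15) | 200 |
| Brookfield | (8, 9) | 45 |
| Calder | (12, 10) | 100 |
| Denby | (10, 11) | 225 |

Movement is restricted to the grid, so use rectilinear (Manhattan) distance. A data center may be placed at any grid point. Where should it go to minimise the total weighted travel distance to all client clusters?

Manhattan distance separates: Σwᵢ(|x−xᵢ|+|y−yᵢ|) = Σwᵢ|x−xᵢ| + Σwᵢ|y−yᵢ|, so x and y are optimised independently as 1-D weighted medians.
Total weight W = 570; half = 285.
x-coordinate, sorted with cumulative weight:
  x=5 (Ashton, w=200) cum 200
  x=8 (Brookfield, w=45) cum 245
  x=10 (Denby, w=225) cum 470  ← median
  x=12 (Calder, w=100) cum 570
⇒ x* = 10
y-coordinate, sorted with cumulative weight:
  y=9 (Brookfield, w=45) cum 45
  y=10 (Calder, w=100) cum 145
  y=11 (Denby, w=225) cum 370  ← median
  y=15 (Ashton, w=200) cum 570
⇒ y* = 11

(10, 11)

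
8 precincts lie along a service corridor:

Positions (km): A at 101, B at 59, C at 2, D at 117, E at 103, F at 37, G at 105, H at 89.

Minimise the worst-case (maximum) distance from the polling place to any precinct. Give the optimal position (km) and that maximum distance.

The 1-center on a line is the midpoint of the two extreme points: leftmost at 2, rightmost at 117.
Optimal location = (2 + 117)/2 = 59.5; maximum distance = (117 − 2)/2 = 57.5.

location 59.5, max distance 57.5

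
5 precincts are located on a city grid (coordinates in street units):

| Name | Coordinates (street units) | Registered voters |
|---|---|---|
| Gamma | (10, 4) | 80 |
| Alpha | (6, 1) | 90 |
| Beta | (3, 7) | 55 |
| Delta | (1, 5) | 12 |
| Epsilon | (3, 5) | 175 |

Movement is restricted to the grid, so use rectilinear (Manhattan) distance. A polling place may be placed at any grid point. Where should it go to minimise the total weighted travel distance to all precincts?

Manhattan distance separates: Σwᵢ(|x−xᵢ|+|y−yᵢ|) = Σwᵢ|x−xᵢ| + Σwᵢ|y−yᵢ|, so x and y are optimised independently as 1-D weighted medians.
Total weight W = 412; half = 206.
x-coordinate, sorted with cumulative weight:
  x=1 (Delta, w=12) cum 12
  x=3 (Beta, w=55) cum 67
  x=3 (Epsilon, w=175) cum 242  ← median
  x=6 (Alpha, w=90) cum 332
  x=10 (Gamma, w=80) cum 412
⇒ x* = 3
y-coordinate, sorted with cumulative weight:
  y=1 (Alpha, w=90) cum 90
  y=4 (Gamma, w=80) cum 170
  y=5 (Delta, w=12) cum 182
  y=5 (Epsilon, w=175) cum 357  ← median
  y=7 (Beta, w=55) cum 412
⇒ y* = 5

(3, 5)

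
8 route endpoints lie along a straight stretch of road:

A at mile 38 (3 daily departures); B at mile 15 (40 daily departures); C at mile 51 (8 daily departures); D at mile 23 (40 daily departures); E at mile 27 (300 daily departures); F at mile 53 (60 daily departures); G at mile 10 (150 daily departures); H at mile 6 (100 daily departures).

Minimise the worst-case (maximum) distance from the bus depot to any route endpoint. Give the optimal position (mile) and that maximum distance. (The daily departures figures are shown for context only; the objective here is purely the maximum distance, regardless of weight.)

The 1-center on a line is the midpoint of the two extreme points: leftmost at 6, rightmost at 53.
Optimal location = (6 + 53)/2 = 29.5; maximum distance = (53 − 6)/2 = 23.5.

location 29.5, max distance 23.5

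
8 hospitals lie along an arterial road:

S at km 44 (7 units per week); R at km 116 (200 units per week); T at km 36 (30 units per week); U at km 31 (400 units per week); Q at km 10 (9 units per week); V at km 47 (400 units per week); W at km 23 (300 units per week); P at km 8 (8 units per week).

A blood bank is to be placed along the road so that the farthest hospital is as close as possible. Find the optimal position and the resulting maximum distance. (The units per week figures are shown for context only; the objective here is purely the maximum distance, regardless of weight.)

The 1-center on a line is the midpoint of the two extreme points: leftmost at 8, rightmost at 116.
Optimal location = (8 + 116)/2 = 62; maximum distance = (116 − 8)/2 = 54.

location 62, max distance 54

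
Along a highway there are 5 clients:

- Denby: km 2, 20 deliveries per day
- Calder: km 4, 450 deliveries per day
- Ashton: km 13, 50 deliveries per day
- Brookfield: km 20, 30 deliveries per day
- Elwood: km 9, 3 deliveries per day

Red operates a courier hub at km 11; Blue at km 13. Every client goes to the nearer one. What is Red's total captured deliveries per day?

The indifferent point is the midpoint (11+13)/2 = 12; clients left of it (closer to Red at 11) go to Red, those right go to Blue.
  Denby at 2 (w=20) → Red
  Calder at 4 (w=450) → Red
  Elwood at 9 (w=3) → Red
  Ashton at 13 (w=50) → Blue
  Brookfield at 20 (w=30) → Blue
Red captures 473; Blue captures 80.

473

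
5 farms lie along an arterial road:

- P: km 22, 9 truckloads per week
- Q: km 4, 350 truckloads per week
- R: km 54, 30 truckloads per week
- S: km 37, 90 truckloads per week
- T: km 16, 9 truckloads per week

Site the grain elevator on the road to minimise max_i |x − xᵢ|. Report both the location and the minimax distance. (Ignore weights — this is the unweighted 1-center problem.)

location 29, max distance 25

The 1-center on a line is the midpoint of the two extreme points: leftmost at 4, rightmost at 54.
Optimal location = (4 + 54)/2 = 29; maximum distance = (54 − 4)/2 = 25.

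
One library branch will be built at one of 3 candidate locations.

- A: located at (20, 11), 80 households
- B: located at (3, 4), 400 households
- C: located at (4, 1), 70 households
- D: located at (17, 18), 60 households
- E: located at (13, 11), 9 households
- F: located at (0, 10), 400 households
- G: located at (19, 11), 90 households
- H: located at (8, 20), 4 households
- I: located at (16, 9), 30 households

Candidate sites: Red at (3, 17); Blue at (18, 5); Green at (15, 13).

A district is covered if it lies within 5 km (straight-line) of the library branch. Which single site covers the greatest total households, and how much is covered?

Green, covering 129

Coverage radius r = 5 km; a point is covered iff (Δx)²+(Δy)² ≤ 5² = 25.
  Red (3, 17): covers {none} → 0
  Blue (18, 5): covers {I} → 30
  Green (15, 13): covers {E, G, I} → 129
Maximum coverage at Green: 129 households.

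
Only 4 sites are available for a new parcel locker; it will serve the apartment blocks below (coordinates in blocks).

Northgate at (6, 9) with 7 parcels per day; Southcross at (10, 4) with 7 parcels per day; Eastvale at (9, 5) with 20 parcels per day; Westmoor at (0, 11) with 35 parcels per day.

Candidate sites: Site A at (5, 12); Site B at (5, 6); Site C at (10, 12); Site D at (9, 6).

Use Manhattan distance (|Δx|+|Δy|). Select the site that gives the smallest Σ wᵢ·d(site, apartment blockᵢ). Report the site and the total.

Site B, total 527 blocks

Total weighted distance at each candidate:
  Site A (5, 12): total = 549
  Site B (5, 6): total = 527
  Site C (10, 12): total = 650
  Site D (9, 6): total = 573
Minimum is at Site B with total 527 blocks.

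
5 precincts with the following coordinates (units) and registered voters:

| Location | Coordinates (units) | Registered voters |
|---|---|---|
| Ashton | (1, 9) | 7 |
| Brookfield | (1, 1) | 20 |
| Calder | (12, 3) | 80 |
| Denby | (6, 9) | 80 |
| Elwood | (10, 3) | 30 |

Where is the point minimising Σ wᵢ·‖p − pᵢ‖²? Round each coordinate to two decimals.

The minimiser of Σwᵢ‖p−pᵢ‖² is the weighted centroid p* = (Σwᵢpᵢ)/(Σwᵢ).
Σwᵢ = 217.
Σwᵢxᵢ = 7·1 + 20·1 + 80·12 + 80·6 + 30·10 = 1767.
Σwᵢyᵢ = 7·9 + 20·1 + 80·3 + 80·9 + 30·3 = 1133.
x* = 1767/217 = 8.14, y* = 1133/217 = 5.22.

(8.14, 5.22)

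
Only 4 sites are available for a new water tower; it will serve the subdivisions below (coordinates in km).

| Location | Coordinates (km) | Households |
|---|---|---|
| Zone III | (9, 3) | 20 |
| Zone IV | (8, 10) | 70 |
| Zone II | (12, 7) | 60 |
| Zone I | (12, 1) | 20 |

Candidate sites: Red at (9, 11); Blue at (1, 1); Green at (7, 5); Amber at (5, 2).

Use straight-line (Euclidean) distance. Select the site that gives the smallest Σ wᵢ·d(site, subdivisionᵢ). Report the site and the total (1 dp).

Total weighted distance at each candidate:
  Red (9, 11): total = 767.8
  Blue (1, 1): total = 1934.8
  Green (7, 5): total = 864.7
  Amber (5, 2): total = 1338.1
Minimum is at Red with total 767.8 km.

Red, total 767.8 km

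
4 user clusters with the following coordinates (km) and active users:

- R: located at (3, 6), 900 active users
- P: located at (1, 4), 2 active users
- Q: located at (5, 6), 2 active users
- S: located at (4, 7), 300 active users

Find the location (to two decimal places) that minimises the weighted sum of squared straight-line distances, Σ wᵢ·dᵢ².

(3.25, 6.25)

The minimiser of Σwᵢ‖p−pᵢ‖² is the weighted centroid p* = (Σwᵢpᵢ)/(Σwᵢ).
Σwᵢ = 1204.
Σwᵢxᵢ = 900·3 + 2·1 + 2·5 + 300·4 = 3912.
Σwᵢyᵢ = 900·6 + 2·4 + 2·6 + 300·7 = 7520.
x* = 3912/1204 = 3.25, y* = 7520/1204 = 6.25.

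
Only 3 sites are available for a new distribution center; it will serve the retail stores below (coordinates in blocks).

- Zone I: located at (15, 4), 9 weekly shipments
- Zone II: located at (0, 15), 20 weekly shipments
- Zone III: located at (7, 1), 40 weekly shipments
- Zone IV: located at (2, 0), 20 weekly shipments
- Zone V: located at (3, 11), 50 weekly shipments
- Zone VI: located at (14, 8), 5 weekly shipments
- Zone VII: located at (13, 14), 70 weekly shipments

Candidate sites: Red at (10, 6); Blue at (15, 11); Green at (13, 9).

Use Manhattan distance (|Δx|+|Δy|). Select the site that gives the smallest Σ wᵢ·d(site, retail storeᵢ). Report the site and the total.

Green, total 2363 blocks

Total weighted distance at each candidate:
  Red (10, 6): total = 2443
  Blue (15, 11): total = 2613
  Green (13, 9): total = 2363
Minimum is at Green with total 2363 blocks.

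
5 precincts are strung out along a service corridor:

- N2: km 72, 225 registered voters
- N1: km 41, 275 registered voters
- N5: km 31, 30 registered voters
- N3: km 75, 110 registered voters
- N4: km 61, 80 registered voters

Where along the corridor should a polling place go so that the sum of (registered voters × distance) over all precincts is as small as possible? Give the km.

x = 61

For a sum of weighted absolute distances on a line, the optimum is the weighted median (not the mean). Total weight W = 720; half-weight = 360.
Sort by position and accumulate weight:
  km 31 (N5, w=30) → cum 30
  km 41 (N1, w=275) → cum 305
  km 61 (N4, w=80) → cum 385  ≥ 360 → median here
  km 72 (N2, w=225) → cum 610
  km 75 (N3, w=110) → cum 720
Optimal location: km 61.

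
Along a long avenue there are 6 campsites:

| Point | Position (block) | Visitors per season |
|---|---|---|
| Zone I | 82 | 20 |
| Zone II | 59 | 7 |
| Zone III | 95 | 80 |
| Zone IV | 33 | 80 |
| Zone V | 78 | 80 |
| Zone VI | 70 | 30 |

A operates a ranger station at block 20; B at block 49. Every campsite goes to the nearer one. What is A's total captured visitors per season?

80

The indifferent point is the midpoint (20+49)/2 = 34.5; campsites left of it (closer to A at 20) go to A, those right go to B.
  Zone IV at 33 (w=80) → A
  Zone II at 59 (w=7) → B
  Zone VI at 70 (w=30) → B
  Zone V at 78 (w=80) → B
  Zone I at 82 (w=20) → B
  Zone III at 95 (w=80) → B
A captures 80; B captures 217.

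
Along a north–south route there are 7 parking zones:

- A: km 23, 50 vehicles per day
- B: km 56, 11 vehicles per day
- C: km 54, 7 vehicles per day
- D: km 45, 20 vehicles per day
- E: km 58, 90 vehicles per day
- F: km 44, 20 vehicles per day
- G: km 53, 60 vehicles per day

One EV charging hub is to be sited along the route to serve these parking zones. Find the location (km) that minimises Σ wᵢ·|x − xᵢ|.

x = 53

For a sum of weighted absolute distances on a line, the optimum is the weighted median (not the mean). Total weight W = 258; half-weight = 129.
Sort by position and accumulate weight:
  km 23 (A, w=50) → cum 50
  km 44 (F, w=20) → cum 70
  km 45 (D, w=20) → cum 90
  km 53 (G, w=60) → cum 150  ≥ 129 → median here
  km 54 (C, w=7) → cum 157
  km 56 (B, w=11) → cum 168
  km 58 (E, w=90) → cum 258
Optimal location: km 53.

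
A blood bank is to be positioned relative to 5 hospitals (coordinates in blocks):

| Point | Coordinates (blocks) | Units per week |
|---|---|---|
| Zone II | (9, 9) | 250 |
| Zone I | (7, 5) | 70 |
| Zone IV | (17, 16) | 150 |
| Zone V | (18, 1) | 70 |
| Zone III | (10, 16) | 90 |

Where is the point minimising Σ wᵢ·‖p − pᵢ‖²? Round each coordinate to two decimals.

The minimiser of Σwᵢ‖p−pᵢ‖² is the weighted centroid p* = (Σwᵢpᵢ)/(Σwᵢ).
Σwᵢ = 630.
Σwᵢxᵢ = 250·9 + 70·7 + 150·17 + 70·18 + 90·10 = 7450.
Σwᵢyᵢ = 250·9 + 70·5 + 150·16 + 70·1 + 90·16 = 6510.
x* = 7450/630 = 11.83, y* = 6510/630 = 10.33.

(11.83, 10.33)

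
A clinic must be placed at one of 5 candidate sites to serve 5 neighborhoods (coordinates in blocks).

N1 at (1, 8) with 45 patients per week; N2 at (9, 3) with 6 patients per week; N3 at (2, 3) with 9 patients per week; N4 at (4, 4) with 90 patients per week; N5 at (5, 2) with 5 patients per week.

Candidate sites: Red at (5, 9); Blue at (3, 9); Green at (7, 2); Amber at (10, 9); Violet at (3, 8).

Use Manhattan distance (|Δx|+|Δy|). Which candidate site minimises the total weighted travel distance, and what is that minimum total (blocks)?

Total weighted distance at each candidate:
  Red (5, 9): total = 941
  Blue (3, 9): total = 855
  Green (7, 2): total = 1072
  Amber (10, 9): total = 1668
  Violet (3, 8): total = 700
Minimum is at Violet with total 700 blocks.

Violet, total 700 blocks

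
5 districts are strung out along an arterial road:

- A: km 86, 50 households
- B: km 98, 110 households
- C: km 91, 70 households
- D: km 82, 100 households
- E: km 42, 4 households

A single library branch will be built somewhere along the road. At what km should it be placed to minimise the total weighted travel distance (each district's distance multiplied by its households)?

x = 91

For a sum of weighted absolute distances on a line, the optimum is the weighted median (not the mean). Total weight W = 334; half-weight = 167.
Sort by position and accumulate weight:
  km 42 (E, w=4) → cum 4
  km 82 (D, w=100) → cum 104
  km 86 (A, w=50) → cum 154
  km 91 (C, w=70) → cum 224  ≥ 167 → median here
  km 98 (B, w=110) → cum 334
Optimal location: km 91.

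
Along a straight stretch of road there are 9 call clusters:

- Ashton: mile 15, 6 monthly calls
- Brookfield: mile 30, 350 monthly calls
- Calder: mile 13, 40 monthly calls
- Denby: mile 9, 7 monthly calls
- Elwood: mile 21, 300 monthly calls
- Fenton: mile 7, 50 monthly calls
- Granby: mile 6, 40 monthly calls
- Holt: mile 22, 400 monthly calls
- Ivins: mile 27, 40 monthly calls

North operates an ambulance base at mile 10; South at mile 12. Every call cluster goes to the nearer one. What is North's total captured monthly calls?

97

The indifferent point is the midpoint (10+12)/2 = 11; call clusters left of it (closer to North at 10) go to North, those right go to South.
  Granby at 6 (w=40) → North
  Fenton at 7 (w=50) → North
  Denby at 9 (w=7) → North
  Calder at 13 (w=40) → South
  Ashton at 15 (w=6) → South
  Elwood at 21 (w=300) → South
  Holt at 22 (w=400) → South
  Ivins at 27 (w=40) → South
  Brookfield at 30 (w=350) → South
North captures 97; South captures 1136.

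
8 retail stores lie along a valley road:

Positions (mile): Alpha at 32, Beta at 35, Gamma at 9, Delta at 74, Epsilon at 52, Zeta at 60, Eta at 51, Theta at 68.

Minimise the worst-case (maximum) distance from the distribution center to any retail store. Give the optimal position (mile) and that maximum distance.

The 1-center on a line is the midpoint of the two extreme points: leftmost at 9, rightmost at 74.
Optimal location = (9 + 74)/2 = 41.5; maximum distance = (74 − 9)/2 = 32.5.

location 41.5, max distance 32.5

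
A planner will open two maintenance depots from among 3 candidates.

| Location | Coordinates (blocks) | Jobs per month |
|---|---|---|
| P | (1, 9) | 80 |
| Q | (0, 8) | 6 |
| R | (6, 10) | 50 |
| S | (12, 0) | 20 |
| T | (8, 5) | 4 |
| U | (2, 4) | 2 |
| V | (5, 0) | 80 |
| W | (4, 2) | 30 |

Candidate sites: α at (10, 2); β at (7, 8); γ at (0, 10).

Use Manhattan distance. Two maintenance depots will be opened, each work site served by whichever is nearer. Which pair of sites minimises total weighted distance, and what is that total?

Evaluate every pair (each demand assigned to the nearer of the two):
  {α, γ}: total = 1328
  {α, β}: total = 1606
  {β, γ}: total = 1684
Best pair: {α, γ} with total 1328.

{α, γ}, total 1328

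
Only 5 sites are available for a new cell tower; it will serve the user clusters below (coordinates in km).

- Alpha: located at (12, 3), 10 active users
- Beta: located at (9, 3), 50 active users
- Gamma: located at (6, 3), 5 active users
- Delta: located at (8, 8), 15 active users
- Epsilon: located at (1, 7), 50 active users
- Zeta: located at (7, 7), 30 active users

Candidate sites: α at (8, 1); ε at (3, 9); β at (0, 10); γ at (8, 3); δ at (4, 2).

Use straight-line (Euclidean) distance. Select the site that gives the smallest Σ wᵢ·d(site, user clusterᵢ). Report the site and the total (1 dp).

γ, total 701.8 km

Total weighted distance at each candidate:
  α (8, 1): total = 919.1
  ε (3, 9): total = 918.0
  β (0, 10): total = 1265.4
  γ (8, 3): total = 701.8
  δ (4, 2): total = 921.4
Minimum is at γ with total 701.8 km.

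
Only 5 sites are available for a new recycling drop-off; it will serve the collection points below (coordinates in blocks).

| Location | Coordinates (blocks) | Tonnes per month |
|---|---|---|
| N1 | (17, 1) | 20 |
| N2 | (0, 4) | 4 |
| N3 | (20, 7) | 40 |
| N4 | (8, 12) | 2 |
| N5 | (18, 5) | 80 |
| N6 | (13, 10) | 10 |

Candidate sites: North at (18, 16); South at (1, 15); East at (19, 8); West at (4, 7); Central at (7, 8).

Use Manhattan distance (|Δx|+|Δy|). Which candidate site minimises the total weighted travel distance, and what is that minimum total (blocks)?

East, total 782 blocks

Total weighted distance at each candidate:
  North (18, 16): total = 1898
  South (1, 15): total = 4078
  East (19, 8): total = 782
  West (4, 7): total = 2466
  Central (7, 8): total = 2154
Minimum is at East with total 782 blocks.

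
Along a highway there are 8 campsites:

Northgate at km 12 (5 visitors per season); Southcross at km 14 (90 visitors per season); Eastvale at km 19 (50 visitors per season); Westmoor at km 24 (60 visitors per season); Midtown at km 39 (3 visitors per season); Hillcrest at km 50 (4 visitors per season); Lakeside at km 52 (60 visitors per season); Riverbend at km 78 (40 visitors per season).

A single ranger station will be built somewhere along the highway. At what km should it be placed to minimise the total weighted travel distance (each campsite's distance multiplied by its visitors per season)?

x = 24

For a sum of weighted absolute distances on a line, the optimum is the weighted median (not the mean). Total weight W = 312; half-weight = 156.
Sort by position and accumulate weight:
  km 12 (Northgate, w=5) → cum 5
  km 14 (Southcross, w=90) → cum 95
  km 19 (Eastvale, w=50) → cum 145
  km 24 (Westmoor, w=60) → cum 205  ≥ 156 → median here
  km 39 (Midtown, w=3) → cum 208
  km 50 (Hillcrest, w=4) → cum 212
  km 52 (Lakeside, w=60) → cum 272
  km 78 (Riverbend, w=40) → cum 312
Optimal location: km 24.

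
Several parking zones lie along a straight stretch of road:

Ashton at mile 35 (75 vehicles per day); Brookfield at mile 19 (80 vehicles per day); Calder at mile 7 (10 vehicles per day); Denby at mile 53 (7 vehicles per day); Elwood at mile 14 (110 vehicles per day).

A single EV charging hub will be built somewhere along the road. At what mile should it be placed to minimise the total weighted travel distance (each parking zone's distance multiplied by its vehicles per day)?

For a sum of weighted absolute distances on a line, the optimum is the weighted median (not the mean). Total weight W = 282; half-weight = 141.
Sort by position and accumulate weight:
  mile 7 (Calder, w=10) → cum 10
  mile 14 (Elwood, w=110) → cum 120
  mile 19 (Brookfield, w=80) → cum 200  ≥ 141 → median here
  mile 35 (Ashton, w=75) → cum 275
  mile 53 (Denby, w=7) → cum 282
Optimal location: mile 19.

x = 19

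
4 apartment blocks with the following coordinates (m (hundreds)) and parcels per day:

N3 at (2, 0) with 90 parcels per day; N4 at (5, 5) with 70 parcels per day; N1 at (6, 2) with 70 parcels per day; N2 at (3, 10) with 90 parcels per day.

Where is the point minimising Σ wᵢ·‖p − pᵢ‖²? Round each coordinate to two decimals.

The minimiser of Σwᵢ‖p−pᵢ‖² is the weighted centroid p* = (Σwᵢpᵢ)/(Σwᵢ).
Σwᵢ = 320.
Σwᵢxᵢ = 90·2 + 70·5 + 70·6 + 90·3 = 1220.
Σwᵢyᵢ = 90·0 + 70·5 + 70·2 + 90·10 = 1390.
x* = 1220/320 = 3.81, y* = 1390/320 = 4.34.

(3.81, 4.34)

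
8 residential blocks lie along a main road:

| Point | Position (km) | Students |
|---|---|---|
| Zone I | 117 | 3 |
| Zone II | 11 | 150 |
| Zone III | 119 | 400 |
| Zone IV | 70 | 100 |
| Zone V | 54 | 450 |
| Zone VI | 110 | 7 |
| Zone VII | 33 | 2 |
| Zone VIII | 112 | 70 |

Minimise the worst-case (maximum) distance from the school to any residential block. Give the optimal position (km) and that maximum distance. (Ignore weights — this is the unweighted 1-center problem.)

location 65, max distance 54

The 1-center on a line is the midpoint of the two extreme points: leftmost at 11, rightmost at 119.
Optimal location = (11 + 119)/2 = 65; maximum distance = (119 − 11)/2 = 54.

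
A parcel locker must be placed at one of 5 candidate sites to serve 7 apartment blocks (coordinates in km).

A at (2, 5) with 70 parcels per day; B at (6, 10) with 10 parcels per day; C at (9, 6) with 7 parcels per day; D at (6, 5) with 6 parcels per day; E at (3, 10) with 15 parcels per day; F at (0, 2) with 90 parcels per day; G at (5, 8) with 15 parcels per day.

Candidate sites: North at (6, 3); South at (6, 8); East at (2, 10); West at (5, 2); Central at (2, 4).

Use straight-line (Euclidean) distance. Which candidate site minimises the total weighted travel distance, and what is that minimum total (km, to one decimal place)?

Central, total 638.6 km

Total weighted distance at each candidate:
  North (6, 3): total = 1162.9
  South (6, 8): total = 1246.0
  East (2, 10): total = 1296.1
  West (5, 2): total = 1099.9
  Central (2, 4): total = 638.6
Minimum is at Central with total 638.6 km.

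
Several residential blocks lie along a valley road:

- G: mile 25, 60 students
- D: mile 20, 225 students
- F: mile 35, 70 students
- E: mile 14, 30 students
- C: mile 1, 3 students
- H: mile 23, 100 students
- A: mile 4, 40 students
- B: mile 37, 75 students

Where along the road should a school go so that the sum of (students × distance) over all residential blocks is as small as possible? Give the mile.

For a sum of weighted absolute distances on a line, the optimum is the weighted median (not the mean). Total weight W = 603; half-weight = 301.5.
Sort by position and accumulate weight:
  mile 1 (C, w=3) → cum 3
  mile 4 (A, w=40) → cum 43
  mile 14 (E, w=30) → cum 73
  mile 20 (D, w=225) → cum 298
  mile 23 (H, w=100) → cum 398  ≥ 301.5 → median here
  mile 25 (G, w=60) → cum 458
  mile 35 (F, w=70) → cum 528
  mile 37 (B, w=75) → cum 603
Optimal location: mile 23.

x = 23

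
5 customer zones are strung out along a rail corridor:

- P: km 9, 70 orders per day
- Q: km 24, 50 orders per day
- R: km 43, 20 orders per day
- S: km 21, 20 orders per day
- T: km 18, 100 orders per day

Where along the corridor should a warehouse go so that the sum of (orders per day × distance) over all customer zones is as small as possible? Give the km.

For a sum of weighted absolute distances on a line, the optimum is the weighted median (not the mean). Total weight W = 260; half-weight = 130.
Sort by position and accumulate weight:
  km 9 (P, w=70) → cum 70
  km 18 (T, w=100) → cum 170  ≥ 130 → median here
  km 21 (S, w=20) → cum 190
  km 24 (Q, w=50) → cum 240
  km 43 (R, w=20) → cum 260
Optimal location: km 18.

x = 18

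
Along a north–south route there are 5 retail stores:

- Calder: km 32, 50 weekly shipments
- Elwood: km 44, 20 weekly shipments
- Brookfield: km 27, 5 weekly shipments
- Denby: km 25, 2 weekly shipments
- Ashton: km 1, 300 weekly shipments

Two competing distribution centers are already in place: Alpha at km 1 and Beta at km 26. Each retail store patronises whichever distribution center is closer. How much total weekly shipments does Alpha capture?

The indifferent point is the midpoint (1+26)/2 = 13.5; retail stores left of it (closer to Alpha at 1) go to Alpha, those right go to Beta.
  Ashton at 1 (w=300) → Alpha
  Denby at 25 (w=2) → Beta
  Brookfield at 27 (w=5) → Beta
  Calder at 32 (w=50) → Beta
  Elwood at 44 (w=20) → Beta
Alpha captures 300; Beta captures 77.

300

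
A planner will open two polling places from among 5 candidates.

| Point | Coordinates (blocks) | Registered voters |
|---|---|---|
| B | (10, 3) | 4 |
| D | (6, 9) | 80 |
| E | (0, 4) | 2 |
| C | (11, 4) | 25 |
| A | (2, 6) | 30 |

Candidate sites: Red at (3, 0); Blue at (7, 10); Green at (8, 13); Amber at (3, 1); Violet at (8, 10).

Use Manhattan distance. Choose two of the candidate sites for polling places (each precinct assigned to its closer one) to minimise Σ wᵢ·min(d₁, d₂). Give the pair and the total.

{Blue, Amber}, total 638

Evaluate every pair (each demand assigned to the nearer of the two):
  {Blue, Amber}: total = 638
  {Red, Blue}: total = 674
  {Amber, Violet}: total = 693
  {Blue, Violet}: total = 717
  {Red, Violet}: total = 725
  {Blue, Green}: total = 746
  {Green, Violet}: total = 829
  {Green, Amber}: total = 983
  {Red, Green}: total = 1044
  {Red, Amber}: total = 1383
Best pair: {Blue, Amber} with total 638.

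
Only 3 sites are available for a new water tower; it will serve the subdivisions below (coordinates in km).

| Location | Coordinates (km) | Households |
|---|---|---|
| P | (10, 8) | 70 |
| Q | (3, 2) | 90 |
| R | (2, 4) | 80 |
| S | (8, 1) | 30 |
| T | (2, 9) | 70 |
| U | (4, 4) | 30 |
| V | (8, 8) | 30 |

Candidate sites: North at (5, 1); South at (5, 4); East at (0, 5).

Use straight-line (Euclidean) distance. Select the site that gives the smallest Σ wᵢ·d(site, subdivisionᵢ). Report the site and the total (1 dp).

South, total 1658.2 km

Total weighted distance at each candidate:
  North (5, 1): total = 2154.2
  South (5, 4): total = 1658.2
  East (0, 5): total = 2252.9
Minimum is at South with total 1658.2 km.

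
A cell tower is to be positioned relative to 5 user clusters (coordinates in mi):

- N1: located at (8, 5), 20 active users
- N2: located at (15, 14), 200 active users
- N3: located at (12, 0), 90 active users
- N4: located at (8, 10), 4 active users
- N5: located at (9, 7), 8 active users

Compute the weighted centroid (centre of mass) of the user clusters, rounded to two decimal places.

The minimiser of Σwᵢ‖p−pᵢ‖² is the weighted centroid p* = (Σwᵢpᵢ)/(Σwᵢ).
Σwᵢ = 322.
Σwᵢxᵢ = 20·8 + 200·15 + 90·12 + 4·8 + 8·9 = 4344.
Σwᵢyᵢ = 20·5 + 200·14 + 90·0 + 4·10 + 8·7 = 2996.
x* = 4344/322 = 13.49, y* = 2996/322 = 9.30.

(13.49, 9.30)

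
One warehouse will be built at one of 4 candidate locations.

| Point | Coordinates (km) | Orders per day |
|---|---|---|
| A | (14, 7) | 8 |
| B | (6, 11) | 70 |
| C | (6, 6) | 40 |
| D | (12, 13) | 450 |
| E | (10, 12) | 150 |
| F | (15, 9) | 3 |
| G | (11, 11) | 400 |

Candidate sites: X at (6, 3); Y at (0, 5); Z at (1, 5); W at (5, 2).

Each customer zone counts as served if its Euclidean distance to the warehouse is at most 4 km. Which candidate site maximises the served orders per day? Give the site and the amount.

Coverage radius r = 4 km; a point is covered iff (Δx)²+(Δy)² ≤ 4² = 16.
  X (6, 3): covers {C} → 40
  Y (0, 5): covers {none} → 0
  Z (1, 5): covers {none} → 0
  W (5, 2): covers {none} → 0
Maximum coverage at X: 40 orders per day.

X, covering 40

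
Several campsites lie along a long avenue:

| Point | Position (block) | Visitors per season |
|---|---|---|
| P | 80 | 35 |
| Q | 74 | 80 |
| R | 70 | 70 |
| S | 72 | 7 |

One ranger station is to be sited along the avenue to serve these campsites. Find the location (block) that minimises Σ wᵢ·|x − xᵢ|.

For a sum of weighted absolute distances on a line, the optimum is the weighted median (not the mean). Total weight W = 192; half-weight = 96.
Sort by position and accumulate weight:
  block 70 (R, w=70) → cum 70
  block 72 (S, w=7) → cum 77
  block 74 (Q, w=80) → cum 157  ≥ 96 → median here
  block 80 (P, w=35) → cum 192
Optimal location: block 74.

x = 74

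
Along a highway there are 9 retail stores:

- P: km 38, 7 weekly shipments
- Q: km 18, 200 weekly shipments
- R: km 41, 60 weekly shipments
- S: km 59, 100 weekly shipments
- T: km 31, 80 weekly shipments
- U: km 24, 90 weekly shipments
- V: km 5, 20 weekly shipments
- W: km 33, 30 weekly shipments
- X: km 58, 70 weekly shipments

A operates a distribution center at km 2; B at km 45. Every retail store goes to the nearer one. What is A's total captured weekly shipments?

220

The indifferent point is the midpoint (2+45)/2 = 23.5; retail stores left of it (closer to A at 2) go to A, those right go to B.
  V at 5 (w=20) → A
  Q at 18 (w=200) → A
  U at 24 (w=90) → B
  T at 31 (w=80) → B
  W at 33 (w=30) → B
  P at 38 (w=7) → B
  R at 41 (w=60) → B
  X at 58 (w=70) → B
  S at 59 (w=100) → B
A captures 220; B captures 437.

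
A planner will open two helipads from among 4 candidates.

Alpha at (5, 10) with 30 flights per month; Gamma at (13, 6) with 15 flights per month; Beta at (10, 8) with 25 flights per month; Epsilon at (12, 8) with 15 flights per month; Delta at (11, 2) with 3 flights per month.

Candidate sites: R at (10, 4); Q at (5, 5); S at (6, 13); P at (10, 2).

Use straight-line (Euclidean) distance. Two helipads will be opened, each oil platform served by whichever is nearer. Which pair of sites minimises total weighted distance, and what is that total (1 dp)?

Evaluate every pair (each demand assigned to the nearer of the two):
  {R, S}: total = 322.7
  {R, Q}: total = 377.9
  {S, P}: total = 417.7
  {R, P}: total = 458.5
  {Q, P}: total = 468.6
  {Q, S}: total = 495.9
Best pair: {R, S} with total 322.7.

{R, S}, total 322.7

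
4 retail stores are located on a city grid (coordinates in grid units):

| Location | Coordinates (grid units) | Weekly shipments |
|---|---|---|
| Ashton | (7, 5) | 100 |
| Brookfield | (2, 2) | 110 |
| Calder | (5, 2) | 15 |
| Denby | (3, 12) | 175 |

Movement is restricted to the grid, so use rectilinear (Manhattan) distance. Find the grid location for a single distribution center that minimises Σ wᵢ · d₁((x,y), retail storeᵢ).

Manhattan distance separates: Σwᵢ(|x−xᵢ|+|y−yᵢ|) = Σwᵢ|x−xᵢ| + Σwᵢ|y−yᵢ|, so x and y are optimised independently as 1-D weighted medians.
Total weight W = 400; half = 200.
x-coordinate, sorted with cumulative weight:
  x=2 (Brookfield, w=110) cum 110
  x=3 (Denby, w=175) cum 285  ← median
  x=5 (Calder, w=15) cum 300
  x=7 (Ashton, w=100) cum 400
⇒ x* = 3
y-coordinate, sorted with cumulative weight:
  y=2 (Brookfield, w=110) cum 110
  y=2 (Calder, w=15) cum 125
  y=5 (Ashton, w=100) cum 225  ← median
  y=12 (Denby, w=175) cum 400
⇒ y* = 5

(3, 5)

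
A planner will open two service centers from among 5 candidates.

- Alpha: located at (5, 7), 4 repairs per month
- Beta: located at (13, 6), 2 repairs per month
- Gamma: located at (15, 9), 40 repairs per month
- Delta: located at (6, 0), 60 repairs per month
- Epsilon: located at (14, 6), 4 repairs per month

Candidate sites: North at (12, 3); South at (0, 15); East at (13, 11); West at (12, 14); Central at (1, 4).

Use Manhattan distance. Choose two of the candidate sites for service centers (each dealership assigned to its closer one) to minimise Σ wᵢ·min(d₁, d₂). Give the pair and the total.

{East, Central}, total 762

Evaluate every pair (each demand assigned to the nearer of the two):
  {East, Central}: total = 762
  {North, East}: total = 772
  {North, West}: total = 932
  {West, Central}: total = 946
  {North, Central}: total = 956
  {North, South}: total = 972
  {South, East}: total = 1322
  {East, West}: total = 1322
  {South, Central}: total = 1416
  {South, West}: total = 1630
Best pair: {East, Central} with total 762.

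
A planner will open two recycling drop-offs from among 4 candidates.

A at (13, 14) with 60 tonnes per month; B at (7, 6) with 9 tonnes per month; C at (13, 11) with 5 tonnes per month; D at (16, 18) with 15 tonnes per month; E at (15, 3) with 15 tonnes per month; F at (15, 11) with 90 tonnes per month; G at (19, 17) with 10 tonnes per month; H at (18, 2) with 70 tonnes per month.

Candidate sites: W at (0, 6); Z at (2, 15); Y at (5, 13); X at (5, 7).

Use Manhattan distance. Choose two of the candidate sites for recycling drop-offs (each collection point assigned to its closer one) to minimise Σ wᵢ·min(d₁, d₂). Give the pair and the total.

{Y, X}, total 3587

Evaluate every pair (each demand assigned to the nearer of the two):
  {Y, X}: total = 3587
  {W, Y}: total = 3963
  {Z, X}: total = 3982
  {Z, Y}: total = 4151
  {W, X}: total = 4287
  {W, Z}: total = 4643
Best pair: {Y, X} with total 3587.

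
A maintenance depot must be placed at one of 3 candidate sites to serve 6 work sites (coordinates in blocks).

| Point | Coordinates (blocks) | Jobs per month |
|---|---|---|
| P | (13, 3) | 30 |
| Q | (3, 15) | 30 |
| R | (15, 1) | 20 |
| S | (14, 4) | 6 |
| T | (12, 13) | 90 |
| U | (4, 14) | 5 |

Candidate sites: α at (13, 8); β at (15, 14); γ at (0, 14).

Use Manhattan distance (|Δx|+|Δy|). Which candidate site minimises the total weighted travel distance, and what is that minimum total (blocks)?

Total weighted distance at each candidate:
  α (13, 8): total = 1485
  β (15, 14): total = 1521
  γ (0, 14): total = 2734
Minimum is at α with total 1485 blocks.

α, total 1485 blocks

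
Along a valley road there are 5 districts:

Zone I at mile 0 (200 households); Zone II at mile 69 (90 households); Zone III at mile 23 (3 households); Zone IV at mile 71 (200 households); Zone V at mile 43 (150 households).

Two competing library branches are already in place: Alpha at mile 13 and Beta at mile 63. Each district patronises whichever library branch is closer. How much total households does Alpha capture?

203

The indifferent point is the midpoint (13+63)/2 = 38; districts left of it (closer to Alpha at 13) go to Alpha, those right go to Beta.
  Zone I at 0 (w=200) → Alpha
  Zone III at 23 (w=3) → Alpha
  Zone V at 43 (w=150) → Beta
  Zone II at 69 (w=90) → Beta
  Zone IV at 71 (w=200) → Beta
Alpha captures 203; Beta captures 440.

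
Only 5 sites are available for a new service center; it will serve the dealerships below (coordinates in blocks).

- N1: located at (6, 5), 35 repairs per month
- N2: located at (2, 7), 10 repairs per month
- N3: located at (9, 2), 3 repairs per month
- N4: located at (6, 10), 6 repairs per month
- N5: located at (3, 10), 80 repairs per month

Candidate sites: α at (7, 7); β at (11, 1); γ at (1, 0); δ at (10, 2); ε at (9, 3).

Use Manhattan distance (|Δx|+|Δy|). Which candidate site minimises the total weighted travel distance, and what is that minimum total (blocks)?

α, total 760 blocks

Total weighted distance at each candidate:
  α (7, 7): total = 760
  β (11, 1): total = 1918
  γ (1, 0): total = 1510
  δ (10, 2): total = 1650
  ε (9, 3): total = 1388
Minimum is at α with total 760 blocks.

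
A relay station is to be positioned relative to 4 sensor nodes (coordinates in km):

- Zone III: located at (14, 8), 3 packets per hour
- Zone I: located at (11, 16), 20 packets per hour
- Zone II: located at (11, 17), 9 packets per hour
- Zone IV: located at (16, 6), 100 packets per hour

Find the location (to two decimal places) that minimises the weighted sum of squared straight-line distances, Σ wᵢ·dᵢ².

The minimiser of Σwᵢ‖p−pᵢ‖² is the weighted centroid p* = (Σwᵢpᵢ)/(Σwᵢ).
Σwᵢ = 132.
Σwᵢxᵢ = 3·14 + 20·11 + 9·11 + 100·16 = 1961.
Σwᵢyᵢ = 3·8 + 20·16 + 9·17 + 100·6 = 1097.
x* = 1961/132 = 14.86, y* = 1097/132 = 8.31.

(14.86, 8.31)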